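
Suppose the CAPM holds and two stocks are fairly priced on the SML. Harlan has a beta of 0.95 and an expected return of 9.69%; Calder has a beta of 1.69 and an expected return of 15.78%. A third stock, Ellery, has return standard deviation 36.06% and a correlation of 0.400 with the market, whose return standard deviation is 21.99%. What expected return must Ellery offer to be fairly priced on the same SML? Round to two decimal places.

7.27%

MRP = (15.78% − 9.69%) / (1.69 − 0.95) = 8.2297%
R_f = 9.69% − 0.95 × 8.2297% = 1.8718%
β_Ellery = ρ·σ_i/σ_m = 0.400 × 36.06 / 21.99 = 0.6559
E(R_Ellery) = R_f + β × MRP = 1.8718% + 0.6559 × 8.2297% = 7.27%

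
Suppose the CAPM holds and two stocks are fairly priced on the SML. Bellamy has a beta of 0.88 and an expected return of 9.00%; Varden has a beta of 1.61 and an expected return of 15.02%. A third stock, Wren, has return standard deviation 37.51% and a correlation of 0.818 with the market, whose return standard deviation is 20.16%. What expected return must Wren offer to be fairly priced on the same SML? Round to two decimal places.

14.29%

MRP = (15.02% − 9.00%) / (1.61 − 0.88) = 8.2466%
R_f = 9.00% − 0.88 × 8.2466% = 1.7430%
β_Wren = ρ·σ_i/σ_m = 0.818 × 37.51 / 20.16 = 1.5220
E(R_Wren) = R_f + β × MRP = 1.7430% + 1.5220 × 8.2466% = 14.29%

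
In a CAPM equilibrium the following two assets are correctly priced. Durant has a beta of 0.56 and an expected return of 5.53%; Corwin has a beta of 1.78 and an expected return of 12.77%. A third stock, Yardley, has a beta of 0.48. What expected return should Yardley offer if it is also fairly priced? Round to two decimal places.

MRP (SML slope) = (12.77% − 5.53%) / (1.78 − 0.56) = 7.24% / 1.22 = 5.9344%
R_f (intercept) = 5.53% − 0.56 × 5.9344% = 2.2067%
E(R_Yardley) = R_f + β × MRP = 2.2067% + 0.48 × 5.9344% = 5.06%

5.06%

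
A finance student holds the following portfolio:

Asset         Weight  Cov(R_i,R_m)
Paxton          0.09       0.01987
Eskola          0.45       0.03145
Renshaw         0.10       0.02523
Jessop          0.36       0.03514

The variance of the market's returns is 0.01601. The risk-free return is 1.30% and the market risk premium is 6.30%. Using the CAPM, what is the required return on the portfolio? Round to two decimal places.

13.54%

β_Paxton = 0.01987 / 0.01601 = 1.2411
β_Eskola = 0.03145 / 0.01601 = 1.9644
β_Renshaw = 0.02523 / 0.01601 = 1.5759
β_Jessop = 0.03514 / 0.01601 = 2.1949
β_P = Σ w_i β_i = 0.09×1.2411 + 0.45×1.9644 + 0.10×1.5759 + 0.36×2.1949 = 1.9434
E(R_P) = R_f + β_P × MRP = 1.30% + 1.9434 × 6.30% = 13.54%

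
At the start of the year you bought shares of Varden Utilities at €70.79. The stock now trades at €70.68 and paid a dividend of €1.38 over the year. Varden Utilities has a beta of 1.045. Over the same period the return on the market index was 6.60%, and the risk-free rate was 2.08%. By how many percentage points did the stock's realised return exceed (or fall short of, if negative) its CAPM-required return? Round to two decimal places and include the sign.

Realised HPR = (P1 + D1 − P0) / P0 = (70.68 + 1.38 − 70.79) / 70.79 = 1.27 / 70.79 = 1.7940%
MRP = 6.60% − 2.08% = 4.52%
CAPM required = R_f + β·MRP = 2.08% + 1.045 × 4.52% = 6.80340%
α = realised − required = 1.7940% − 6.80340% = -5.01%

-5.01%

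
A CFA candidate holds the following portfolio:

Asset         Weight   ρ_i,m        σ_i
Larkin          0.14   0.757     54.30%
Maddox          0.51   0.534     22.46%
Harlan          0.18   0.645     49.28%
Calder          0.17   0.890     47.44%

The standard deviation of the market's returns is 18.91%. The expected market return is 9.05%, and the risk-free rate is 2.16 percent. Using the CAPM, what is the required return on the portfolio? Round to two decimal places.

11.19%

β_Larkin = 0.757 × 54.30% / 18.91% = 2.1737
β_Maddox = 0.534 × 22.46% / 18.91% = 0.6342
β_Harlan = 0.645 × 49.28% / 18.91% = 1.6809
β_Calder = 0.890 × 47.44% / 18.91% = 2.2328
β_P = Σ w_i β_i = 0.14×2.1737 + 0.51×0.6342 + 0.18×1.6809 + 0.17×2.2328 = 1.3099
MRP = 9.05% − 2.16% = 6.89%
E(R_P) = R_f + β_P × MRP = 2.16% + 1.3099 × 6.89% = 11.19%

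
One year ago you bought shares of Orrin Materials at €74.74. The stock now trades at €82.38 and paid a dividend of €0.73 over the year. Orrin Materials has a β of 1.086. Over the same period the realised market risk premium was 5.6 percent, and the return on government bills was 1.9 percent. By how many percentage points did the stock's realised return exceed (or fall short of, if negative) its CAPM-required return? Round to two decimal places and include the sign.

Realised HPR = (P1 + D1 − P0) / P0 = (82.38 + 0.73 − 74.74) / 74.74 = 8.37 / 74.74 = 11.1988%
CAPM required = R_f + β·MRP = 1.9% + 1.086 × 5.6% = 7.9816%
α = realised − required = 11.1988% − 7.9816% = +3.22%

+3.22%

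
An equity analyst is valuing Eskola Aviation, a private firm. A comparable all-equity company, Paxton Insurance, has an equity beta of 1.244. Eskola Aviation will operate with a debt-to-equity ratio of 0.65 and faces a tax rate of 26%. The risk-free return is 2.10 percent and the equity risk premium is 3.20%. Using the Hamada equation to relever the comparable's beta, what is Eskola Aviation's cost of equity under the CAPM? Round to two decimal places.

β_L = β_U × [1 + (1 − t)(D/E)] = 1.244 × [1 + (1 − 0.26) × 0.65]
    = 1.244 × [1 + 0.74 × 0.65] = 1.244 × 1.4810 = 1.8424
E(R) = R_f + β_L × MRP = 2.10% + 1.8424 × 3.20% = 8.00%

8.00%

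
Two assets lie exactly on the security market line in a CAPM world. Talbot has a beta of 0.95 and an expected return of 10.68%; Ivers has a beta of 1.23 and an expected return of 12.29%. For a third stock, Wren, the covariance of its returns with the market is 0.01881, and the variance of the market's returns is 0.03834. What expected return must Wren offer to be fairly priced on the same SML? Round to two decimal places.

MRP = (12.29% − 10.68%) / (1.23 − 0.95) = 5.7500%
R_f = 10.68% − 0.95 × 5.7500% = 5.2175%
β_Wren = Cov / Var(R_m) = 0.01881 / 0.03834 = 0.4906
E(R_Wren) = R_f + β × MRP = 5.2175% + 0.4906 × 5.7500% = 8.04%

8.04%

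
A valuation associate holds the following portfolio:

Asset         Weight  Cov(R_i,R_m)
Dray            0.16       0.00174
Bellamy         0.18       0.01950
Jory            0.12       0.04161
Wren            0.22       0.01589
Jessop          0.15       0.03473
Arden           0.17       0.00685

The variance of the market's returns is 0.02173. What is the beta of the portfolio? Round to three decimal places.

β_Dray = 0.00174 / 0.02173 = 0.0801
β_Bellamy = 0.01950 / 0.02173 = 0.8974
β_Jory = 0.04161 / 0.02173 = 1.9149
β_Wren = 0.01589 / 0.02173 = 0.7312
β_Jessop = 0.03473 / 0.02173 = 1.5983
β_Arden = 0.00685 / 0.02173 = 0.3152
β_P = Σ w_i β_i = 0.16×0.0801 + 0.18×0.8974 + 0.12×1.9149 + 0.22×0.7312 + 0.15×1.5983 + 0.17×0.3152 = 0.8583

0.858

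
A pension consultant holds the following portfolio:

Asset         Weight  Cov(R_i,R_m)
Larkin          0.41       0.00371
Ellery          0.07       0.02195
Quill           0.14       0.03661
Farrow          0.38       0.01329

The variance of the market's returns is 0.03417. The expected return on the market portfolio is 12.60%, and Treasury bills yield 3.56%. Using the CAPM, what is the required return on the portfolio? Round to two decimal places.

7.06%

β_Larkin = 0.00371 / 0.03417 = 0.1086
β_Ellery = 0.02195 / 0.03417 = 0.6424
β_Quill = 0.03661 / 0.03417 = 1.0714
β_Farrow = 0.01329 / 0.03417 = 0.3889
β_P = Σ w_i β_i = 0.41×0.1086 + 0.07×0.6424 + 0.14×1.0714 + 0.38×0.3889 = 0.3873
MRP = 12.60% − 3.56% = 9.04%
E(R_P) = R_f + β_P × MRP = 3.56% + 0.3873 × 9.04% = 7.06%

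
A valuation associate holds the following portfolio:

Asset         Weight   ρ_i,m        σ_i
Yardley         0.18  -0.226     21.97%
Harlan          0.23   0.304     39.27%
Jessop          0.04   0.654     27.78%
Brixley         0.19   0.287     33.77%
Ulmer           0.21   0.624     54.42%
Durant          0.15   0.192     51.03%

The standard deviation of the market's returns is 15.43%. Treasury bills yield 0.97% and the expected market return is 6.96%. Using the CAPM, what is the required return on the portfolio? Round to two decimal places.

β_Yardley = -0.226 × 21.97% / 15.43% = -0.3218
β_Harlan = 0.304 × 39.27% / 15.43% = 0.7737
β_Jessop = 0.654 × 27.78% / 15.43% = 1.1775
β_Brixley = 0.287 × 33.77% / 15.43% = 0.6281
β_Ulmer = 0.624 × 54.42% / 15.43% = 2.2008
β_Durant = 0.192 × 51.03% / 15.43% = 0.6350
β_P = Σ w_i β_i = 0.18×-0.3218 + 0.23×0.7737 + 0.04×1.1775 + 0.19×0.6281 + 0.21×2.2008 + 0.15×0.6350 = 0.8439
MRP = 6.96% − 0.97% = 5.99%
E(R_P) = R_f + β_P × MRP = 0.97% + 0.8439 × 5.99% = 6.02%

6.02%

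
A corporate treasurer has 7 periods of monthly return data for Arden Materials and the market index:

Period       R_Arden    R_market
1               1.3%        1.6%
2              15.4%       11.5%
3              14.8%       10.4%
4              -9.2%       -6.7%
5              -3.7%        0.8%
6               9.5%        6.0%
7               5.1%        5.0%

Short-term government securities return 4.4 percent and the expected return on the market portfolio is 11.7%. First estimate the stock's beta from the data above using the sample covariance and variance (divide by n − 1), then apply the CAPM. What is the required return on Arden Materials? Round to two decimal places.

Mean R_i = (1.3 + 15.4 + 14.8 − 9.2 − 3.7 + 9.5 + 5.1) / 7 = 4.7429%
Mean R_m = (1.6 + 11.5 + 10.4 − 6.7 + 0.8 + 6.0 + 5.0) / 7 = 4.0857%
Σ(R_i − R̄_i)(R_m − R̄_m) = 338.6343  ⇒  Cov = 338.6343 / 6 = 56.4391
Σ(R_m − R̄_m)² = 232.6486  ⇒  Var(R_m) = 232.6486 / 6 = 38.7748
β = Cov / Var(R_m) = 56.4391 / 38.7748 = 1.4556
MRP = 11.7% − 4.4% = 7.30%
E(R) = R_f + β × MRP = 4.4% + 1.4556 × 7.3% = 15.03%

15.03%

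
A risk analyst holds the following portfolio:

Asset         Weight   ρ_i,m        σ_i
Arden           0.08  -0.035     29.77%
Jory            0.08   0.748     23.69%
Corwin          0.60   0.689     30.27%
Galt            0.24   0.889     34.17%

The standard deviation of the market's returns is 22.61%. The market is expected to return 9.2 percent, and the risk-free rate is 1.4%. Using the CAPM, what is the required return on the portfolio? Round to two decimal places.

β_Arden = -0.035 × 29.77% / 22.61% = -0.0461
β_Jory = 0.748 × 23.69% / 22.61% = 0.7837
β_Corwin = 0.689 × 30.27% / 22.61% = 0.9224
β_Galt = 0.889 × 34.17% / 22.61% = 1.3435
β_P = Σ w_i β_i = 0.08×-0.0461 + 0.08×0.7837 + 0.60×0.9224 + 0.24×1.3435 = 0.9349
MRP = 9.2% − 1.4% = 7.80%
E(R_P) = R_f + β_P × MRP = 1.4% + 0.9349 × 7.8% = 8.69%

8.69%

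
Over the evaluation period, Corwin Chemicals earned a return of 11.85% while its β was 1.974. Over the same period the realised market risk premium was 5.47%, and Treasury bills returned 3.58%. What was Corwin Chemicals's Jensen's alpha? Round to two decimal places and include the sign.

-2.53%

CAPM benchmark = R_f + β(R_m − R_f) = 3.58% + 1.974 × 5.47% = 14.37778%
α = actual − benchmark = 11.85% − 14.37778% = -2.53%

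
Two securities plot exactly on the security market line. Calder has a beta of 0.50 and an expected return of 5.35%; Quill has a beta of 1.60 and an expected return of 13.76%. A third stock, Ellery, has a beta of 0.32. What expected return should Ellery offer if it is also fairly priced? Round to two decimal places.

3.97%

MRP (SML slope) = (13.76% − 5.35%) / (1.60 − 0.50) = 8.41% / 1.10 = 7.6455%
R_f (intercept) = 5.35% − 0.50 × 7.6455% = 1.5273%
E(R_Ellery) = R_f + β × MRP = 1.5273% + 0.32 × 7.6455% = 3.97%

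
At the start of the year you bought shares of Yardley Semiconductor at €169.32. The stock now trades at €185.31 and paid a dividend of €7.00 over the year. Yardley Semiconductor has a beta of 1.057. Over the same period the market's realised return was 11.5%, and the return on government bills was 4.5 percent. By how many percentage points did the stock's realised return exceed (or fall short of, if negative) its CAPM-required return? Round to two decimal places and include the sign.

+1.68%

Realised HPR = (P1 + D1 − P0) / P0 = (185.31 + 7.00 − 169.32) / 169.32 = 22.99 / 169.32 = 13.5778%
MRP = 11.5% − 4.5% = 7.00%
CAPM required = R_f + β·MRP = 4.5% + 1.057 × 7.0% = 11.8990%
α = realised − required = 13.5778% − 11.8990% = +1.68%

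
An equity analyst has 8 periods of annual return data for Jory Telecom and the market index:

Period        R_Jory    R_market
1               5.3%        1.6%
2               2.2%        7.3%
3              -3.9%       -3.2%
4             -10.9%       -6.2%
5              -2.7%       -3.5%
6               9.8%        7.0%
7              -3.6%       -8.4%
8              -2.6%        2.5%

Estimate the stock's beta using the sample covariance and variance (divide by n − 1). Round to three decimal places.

0.845

Mean R_i = (5.3 + 2.2 − 3.9 − 10.9 − 2.7 + 9.8 − 3.6 − 2.6) / 8 = -0.8000%
Mean R_m = (1.6 + 7.3 − 3.2 − 6.2 − 3.5 + 7.0 − 8.4 + 2.5) / 8 = -0.3625%
Σ(R_i − R̄_i)(R_m − R̄_m) = 204.0700  ⇒  Cov = 204.0700 / 7 = 29.1529
Σ(R_m − R̄_m)² = 241.5388  ⇒  Var(R_m) = 241.5388 / 7 = 34.5055
β = Cov / Var(R_m) = 29.1529 / 34.5055 = 0.8449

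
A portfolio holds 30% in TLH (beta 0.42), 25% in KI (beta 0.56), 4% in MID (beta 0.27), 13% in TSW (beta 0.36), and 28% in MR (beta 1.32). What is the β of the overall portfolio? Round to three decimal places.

0.693

β_P = Σ w_i β_i = 0.30×0.42 + 0.25×0.56 + 0.04×0.27 + 0.13×0.36 + 0.28×1.32 = 0.6932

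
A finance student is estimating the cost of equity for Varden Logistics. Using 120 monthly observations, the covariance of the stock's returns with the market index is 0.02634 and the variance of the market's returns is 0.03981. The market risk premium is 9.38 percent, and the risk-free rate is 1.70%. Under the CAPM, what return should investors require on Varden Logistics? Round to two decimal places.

7.91%

β = Cov(R_i, R_m) / Var(R_m) = 0.02634 / 0.03981 = 0.6616
E(R) = R_f + β × MRP = 1.70% + 0.6616 × 9.38% = 7.91%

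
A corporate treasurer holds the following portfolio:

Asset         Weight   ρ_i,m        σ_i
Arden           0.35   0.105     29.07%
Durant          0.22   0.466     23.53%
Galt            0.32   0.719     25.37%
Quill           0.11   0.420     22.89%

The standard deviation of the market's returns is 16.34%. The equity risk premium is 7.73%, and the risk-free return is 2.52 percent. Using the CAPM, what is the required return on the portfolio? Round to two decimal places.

β_Arden = 0.105 × 29.07% / 16.34% = 0.1868
β_Durant = 0.466 × 23.53% / 16.34% = 0.6711
β_Galt = 0.719 × 25.37% / 16.34% = 1.1163
β_Quill = 0.420 × 22.89% / 16.34% = 0.5884
β_P = Σ w_i β_i = 0.35×0.1868 + 0.22×0.6711 + 0.32×1.1163 + 0.11×0.5884 = 0.6350
E(R_P) = R_f + β_P × MRP = 2.52% + 0.6350 × 7.73% = 7.43%

7.43%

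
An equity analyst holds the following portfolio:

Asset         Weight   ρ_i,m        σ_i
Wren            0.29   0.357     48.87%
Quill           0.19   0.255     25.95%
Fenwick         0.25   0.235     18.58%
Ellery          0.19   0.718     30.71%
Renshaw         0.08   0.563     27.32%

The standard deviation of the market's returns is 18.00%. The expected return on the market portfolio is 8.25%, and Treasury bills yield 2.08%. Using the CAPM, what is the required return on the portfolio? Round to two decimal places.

β_Wren = 0.357 × 48.87% / 18.00% = 0.9693
β_Quill = 0.255 × 25.95% / 18.00% = 0.3676
β_Fenwick = 0.235 × 18.58% / 18.00% = 0.2426
β_Ellery = 0.718 × 30.71% / 18.00% = 1.2250
β_Renshaw = 0.563 × 27.32% / 18.00% = 0.8545
β_P = Σ w_i β_i = 0.29×0.9693 + 0.19×0.3676 + 0.25×0.2426 + 0.19×1.2250 + 0.08×0.8545 = 0.7127
MRP = 8.25% − 2.08% = 6.17%
E(R_P) = R_f + β_P × MRP = 2.08% + 0.7127 × 6.17% = 6.48%

6.48%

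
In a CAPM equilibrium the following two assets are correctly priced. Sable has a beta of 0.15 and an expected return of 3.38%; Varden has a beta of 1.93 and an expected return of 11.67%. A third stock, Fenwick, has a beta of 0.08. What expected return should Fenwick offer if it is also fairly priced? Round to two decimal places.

MRP (SML slope) = (11.67% − 3.38%) / (1.93 − 0.15) = 8.29% / 1.78 = 4.6573%
R_f (intercept) = 3.38% − 0.15 × 4.6573% = 2.6814%
E(R_Fenwick) = R_f + β × MRP = 2.6814% + 0.08 × 4.6573% = 3.05%

3.05%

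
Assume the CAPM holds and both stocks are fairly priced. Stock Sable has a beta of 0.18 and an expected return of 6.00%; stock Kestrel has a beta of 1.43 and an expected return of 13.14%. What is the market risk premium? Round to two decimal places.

5.71%

Both satisfy E(R) = R_f + β·MRP, so the slope of the SML is
MRP = (13.14% − 6.00%) / (1.43 − 0.18) = 7.14% / 1.25 = 5.7120%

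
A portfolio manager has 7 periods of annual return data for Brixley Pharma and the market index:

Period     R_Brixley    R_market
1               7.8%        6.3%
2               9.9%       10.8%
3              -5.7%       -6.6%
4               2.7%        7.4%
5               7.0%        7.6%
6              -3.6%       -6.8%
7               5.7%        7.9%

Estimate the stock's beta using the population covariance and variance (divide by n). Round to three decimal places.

0.769

Mean R_i = (7.8 + 9.9 − 5.7 + 2.7 + 7.0 − 3.6 + 5.7) / 7 = 3.4000%
Mean R_m = (6.3 + 10.8 − 6.6 + 7.4 + 7.6 − 6.8 + 7.9) / 7 = 3.8000%
Σ(R_i − R̄_i)(R_m − R̄_m) = 245.9300  ⇒  Cov = 245.9300 / 7 = 35.1329
Σ(R_m − R̄_m)² = 319.9800  ⇒  Var(R_m) = 319.9800 / 7 = 45.7114
β = Cov / Var(R_m) = 35.1329 / 45.7114 = 0.7686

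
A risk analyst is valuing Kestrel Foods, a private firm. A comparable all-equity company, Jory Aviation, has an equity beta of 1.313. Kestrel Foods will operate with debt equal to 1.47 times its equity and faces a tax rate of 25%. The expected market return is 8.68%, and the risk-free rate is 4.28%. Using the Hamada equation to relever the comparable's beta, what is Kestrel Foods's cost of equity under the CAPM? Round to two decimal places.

16.43%

β_L = β_U × [1 + (1 − t)(D/E)] = 1.313 × [1 + (1 − 0.25) × 1.47]
    = 1.313 × [1 + 0.75 × 1.47] = 1.313 × 2.1025 = 2.7606
MRP = 8.68% − 4.28% = 4.40%
E(R) = R_f + β_L × MRP = 4.28% + 2.7606 × 4.40% = 16.43%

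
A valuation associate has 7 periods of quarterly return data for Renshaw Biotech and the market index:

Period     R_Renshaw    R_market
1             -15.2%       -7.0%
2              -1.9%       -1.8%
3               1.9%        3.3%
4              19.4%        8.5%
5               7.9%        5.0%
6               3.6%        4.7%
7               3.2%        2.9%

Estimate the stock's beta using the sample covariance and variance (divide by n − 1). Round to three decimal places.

1.951

Mean R_i = (-15.2 − 1.9 + 1.9 + 19.4 + 7.9 + 3.6 + 3.2) / 7 = 2.7000%
Mean R_m = (-7.0 − 1.8 + 3.3 + 8.5 + 5.0 + 4.7 + 2.9) / 7 = 2.2286%
Σ(R_i − R̄_i)(R_m − R̄_m) = 304.5700  ⇒  Cov = 304.5700 / 6 = 50.7617
Σ(R_m − R̄_m)² = 156.1143  ⇒  Var(R_m) = 156.1143 / 6 = 26.0191
β = Cov / Var(R_m) = 50.7617 / 26.0191 = 1.9509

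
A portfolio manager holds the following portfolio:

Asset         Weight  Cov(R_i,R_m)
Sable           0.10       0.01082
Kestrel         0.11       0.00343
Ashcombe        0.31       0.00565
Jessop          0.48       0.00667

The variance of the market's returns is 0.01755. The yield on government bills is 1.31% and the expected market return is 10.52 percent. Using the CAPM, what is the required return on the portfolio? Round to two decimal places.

4.68%

β_Sable = 0.01082 / 0.01755 = 0.6165
β_Kestrel = 0.00343 / 0.01755 = 0.1954
β_Ashcombe = 0.00565 / 0.01755 = 0.3219
β_Jessop = 0.00667 / 0.01755 = 0.3801
β_P = Σ w_i β_i = 0.10×0.6165 + 0.11×0.1954 + 0.31×0.3219 + 0.48×0.3801 = 0.3654
MRP = 10.52% − 1.31% = 9.21%
E(R_P) = R_f + β_P × MRP = 1.31% + 0.3654 × 9.21% = 4.68%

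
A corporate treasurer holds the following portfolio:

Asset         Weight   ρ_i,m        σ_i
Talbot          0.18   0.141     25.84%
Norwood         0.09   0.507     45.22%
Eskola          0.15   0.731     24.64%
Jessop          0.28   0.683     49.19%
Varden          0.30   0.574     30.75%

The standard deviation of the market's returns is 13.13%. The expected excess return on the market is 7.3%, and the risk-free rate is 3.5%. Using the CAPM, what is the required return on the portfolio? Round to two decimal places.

14.69%

β_Talbot = 0.141 × 25.84% / 13.13% = 0.2775
β_Norwood = 0.507 × 45.22% / 13.13% = 1.7461
β_Eskola = 0.731 × 24.64% / 13.13% = 1.3718
β_Jessop = 0.683 × 49.19% / 13.13% = 2.5588
β_Varden = 0.574 × 30.75% / 13.13% = 1.3443
β_P = Σ w_i β_i = 0.18×0.2775 + 0.09×1.7461 + 0.15×1.3718 + 0.28×2.5588 + 0.30×1.3443 = 1.5326
E(R_P) = R_f + β_P × MRP = 3.5% + 1.5326 × 7.3% = 14.69%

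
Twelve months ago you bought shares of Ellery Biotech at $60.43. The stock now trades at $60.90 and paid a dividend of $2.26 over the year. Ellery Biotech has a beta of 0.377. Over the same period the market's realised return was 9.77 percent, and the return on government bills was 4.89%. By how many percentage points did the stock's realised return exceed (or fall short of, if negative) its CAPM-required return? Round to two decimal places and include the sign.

-2.21%

Realised HPR = (P1 + D1 − P0) / P0 = (60.90 + 2.26 − 60.43) / 60.43 = 2.73 / 60.43 = 4.5176%
MRP = 9.77% − 4.89% = 4.88%
CAPM required = R_f + β·MRP = 4.89% + 0.377 × 4.88% = 6.72976%
α = realised − required = 4.5176% − 6.72976% = -2.21%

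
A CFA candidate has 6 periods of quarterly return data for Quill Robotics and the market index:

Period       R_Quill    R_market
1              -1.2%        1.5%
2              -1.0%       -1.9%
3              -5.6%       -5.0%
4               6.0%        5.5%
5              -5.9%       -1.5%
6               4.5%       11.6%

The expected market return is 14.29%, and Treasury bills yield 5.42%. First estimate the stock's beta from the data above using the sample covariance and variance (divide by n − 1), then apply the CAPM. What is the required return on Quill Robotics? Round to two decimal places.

11.69%

Mean R_i = (-1.2 − 1.0 − 5.6 + 6.0 − 5.9 + 4.5) / 6 = -0.5333%
Mean R_m = (1.5 − 1.9 − 5.0 + 5.5 − 1.5 + 11.6) / 6 = 1.7000%
Σ(R_i − R̄_i)(R_m − R̄_m) = 127.5900  ⇒  Cov = 127.5900 / 5 = 25.5180
Σ(R_m − R̄_m)² = 180.5800  ⇒  Var(R_m) = 180.5800 / 5 = 36.1160
β = Cov / Var(R_m) = 25.5180 / 36.1160 = 0.7066
MRP = 14.29% − 5.42% = 8.87%
E(R) = R_f + β × MRP = 5.42% + 0.7066 × 8.87% = 11.69%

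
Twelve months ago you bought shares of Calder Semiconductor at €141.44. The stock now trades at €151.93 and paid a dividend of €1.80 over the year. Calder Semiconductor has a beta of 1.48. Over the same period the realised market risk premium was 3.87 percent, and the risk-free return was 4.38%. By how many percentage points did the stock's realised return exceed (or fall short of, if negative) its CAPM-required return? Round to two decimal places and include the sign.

Realised HPR = (P1 + D1 − P0) / P0 = (151.93 + 1.80 − 141.44) / 141.44 = 12.29 / 141.44 = 8.6892%
CAPM required = R_f + β·MRP = 4.38% + 1.48 × 3.87% = 10.1076%
α = realised − required = 8.6892% − 10.1076% = -1.42%

-1.42%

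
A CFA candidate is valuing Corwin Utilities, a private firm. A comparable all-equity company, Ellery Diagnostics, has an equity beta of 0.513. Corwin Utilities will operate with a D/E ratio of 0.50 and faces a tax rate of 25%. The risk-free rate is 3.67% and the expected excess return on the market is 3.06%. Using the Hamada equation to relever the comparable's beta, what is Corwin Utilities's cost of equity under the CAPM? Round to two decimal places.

5.83%

β_L = β_U × [1 + (1 − t)(D/E)] = 0.513 × [1 + (1 − 0.25) × 0.50]
    = 0.513 × [1 + 0.75 × 0.50] = 0.513 × 1.3750 = 0.7054
E(R) = R_f + β_L × MRP = 3.67% + 0.7054 × 3.06% = 5.83%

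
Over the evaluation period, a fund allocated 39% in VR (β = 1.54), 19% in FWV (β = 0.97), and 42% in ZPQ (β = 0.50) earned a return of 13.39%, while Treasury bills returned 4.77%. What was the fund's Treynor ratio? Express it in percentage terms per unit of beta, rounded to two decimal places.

β_P = 0.39×1.54 + 0.19×0.97 + 0.42×0.50 = 0.9949
Treynor = (R_P − R_f) / β_P = (13.39% − 4.77%) / 0.9949 = 8.62% / 0.9949 = 8.66%

8.66%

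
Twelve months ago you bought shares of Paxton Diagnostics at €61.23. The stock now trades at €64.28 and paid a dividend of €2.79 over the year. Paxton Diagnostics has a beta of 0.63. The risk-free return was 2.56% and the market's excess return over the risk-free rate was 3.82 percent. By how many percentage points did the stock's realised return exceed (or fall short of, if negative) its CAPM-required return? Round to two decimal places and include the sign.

+4.57%

Realised HPR = (P1 + D1 − P0) / P0 = (64.28 + 2.79 − 61.23) / 61.23 = 5.84 / 61.23 = 9.5378%
CAPM required = R_f + β·MRP = 2.56% + 0.63 × 3.82% = 4.9666%
α = realised − required = 9.5378% − 4.9666% = +4.57%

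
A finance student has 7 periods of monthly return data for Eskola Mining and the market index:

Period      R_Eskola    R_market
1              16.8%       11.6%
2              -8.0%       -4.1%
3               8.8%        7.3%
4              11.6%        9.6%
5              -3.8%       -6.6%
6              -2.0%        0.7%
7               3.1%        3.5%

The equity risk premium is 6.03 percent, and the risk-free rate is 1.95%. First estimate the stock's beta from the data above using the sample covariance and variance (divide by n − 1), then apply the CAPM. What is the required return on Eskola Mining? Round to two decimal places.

Mean R_i = (16.8 − 8.0 + 8.8 + 11.6 − 3.8 − 2.0 + 3.1) / 7 = 3.7857%
Mean R_m = (11.6 − 4.1 + 7.3 + 9.6 − 6.6 + 0.7 + 3.5) / 7 = 3.1429%
Σ(R_i − R̄_i)(R_m − R̄_m) = 354.5243  ⇒  Cov = 354.5243 / 6 = 59.0874
Σ(R_m − R̄_m)² = 283.9771  ⇒  Var(R_m) = 283.9771 / 6 = 47.3295
β = Cov / Var(R_m) = 59.0874 / 47.3295 = 1.2484
E(R) = R_f + β × MRP = 1.95% + 1.2484 × 6.03% = 9.48%

9.48%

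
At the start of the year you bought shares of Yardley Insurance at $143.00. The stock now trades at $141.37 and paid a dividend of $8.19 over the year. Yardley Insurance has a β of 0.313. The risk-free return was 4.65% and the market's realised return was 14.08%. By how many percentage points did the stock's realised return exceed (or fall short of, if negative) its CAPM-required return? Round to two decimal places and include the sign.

-3.01%

Realised HPR = (P1 + D1 − P0) / P0 = (141.37 + 8.19 − 143.00) / 143.00 = 6.56 / 143.00 = 4.5874%
MRP = 14.08% − 4.65% = 9.43%
CAPM required = R_f + β·MRP = 4.65% + 0.313 × 9.43% = 7.60159%
α = realised − required = 4.5874% − 7.60159% = -3.01%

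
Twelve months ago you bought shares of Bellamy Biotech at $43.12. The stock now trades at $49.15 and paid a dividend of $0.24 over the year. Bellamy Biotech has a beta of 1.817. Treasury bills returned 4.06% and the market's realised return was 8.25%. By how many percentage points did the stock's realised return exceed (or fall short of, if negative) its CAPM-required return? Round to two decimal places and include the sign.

Realised HPR = (P1 + D1 − P0) / P0 = (49.15 + 0.24 − 43.12) / 43.12 = 6.27 / 43.12 = 14.5408%
MRP = 8.25% − 4.06% = 4.19%
CAPM required = R_f + β·MRP = 4.06% + 1.817 × 4.19% = 11.67323%
α = realised − required = 14.5408% − 11.67323% = +2.87%

+2.87%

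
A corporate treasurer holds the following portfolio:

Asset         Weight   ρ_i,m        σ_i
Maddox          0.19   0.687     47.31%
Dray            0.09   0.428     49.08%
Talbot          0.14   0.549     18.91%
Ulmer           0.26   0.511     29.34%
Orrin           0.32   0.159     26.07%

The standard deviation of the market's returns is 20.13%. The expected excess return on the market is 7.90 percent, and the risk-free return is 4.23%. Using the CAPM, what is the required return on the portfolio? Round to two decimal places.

β_Maddox = 0.687 × 47.31% / 20.13% = 1.6146
β_Dray = 0.428 × 49.08% / 20.13% = 1.0435
β_Talbot = 0.549 × 18.91% / 20.13% = 0.5157
β_Ulmer = 0.511 × 29.34% / 20.13% = 0.7448
β_Orrin = 0.159 × 26.07% / 20.13% = 0.2059
β_P = Σ w_i β_i = 0.19×1.6146 + 0.09×1.0435 + 0.14×0.5157 + 0.26×0.7448 + 0.32×0.2059 = 0.7324
E(R_P) = R_f + β_P × MRP = 4.23% + 0.7324 × 7.90% = 10.02%

10.02%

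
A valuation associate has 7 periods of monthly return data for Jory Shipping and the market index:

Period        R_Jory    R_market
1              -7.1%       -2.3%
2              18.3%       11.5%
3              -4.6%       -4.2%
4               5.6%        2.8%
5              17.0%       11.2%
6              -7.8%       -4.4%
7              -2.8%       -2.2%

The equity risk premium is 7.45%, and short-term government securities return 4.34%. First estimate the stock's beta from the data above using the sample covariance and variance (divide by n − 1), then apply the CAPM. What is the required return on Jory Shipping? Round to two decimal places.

16.12%

Mean R_i = (-7.1 + 18.3 − 4.6 + 5.6 + 17.0 − 7.8 − 2.8) / 7 = 2.6571%
Mean R_m = (-2.3 + 11.5 − 4.2 + 2.8 + 11.2 − 4.4 − 2.2) / 7 = 1.7714%
Σ(R_i − R̄_i)(R_m − R̄_m) = 459.7114  ⇒  Cov = 459.7114 / 6 = 76.6186
Σ(R_m − R̄_m)² = 290.6943  ⇒  Var(R_m) = 290.6943 / 6 = 48.4491
β = Cov / Var(R_m) = 76.6186 / 48.4491 = 1.5814
E(R) = R_f + β × MRP = 4.34% + 1.5814 × 7.45% = 16.12%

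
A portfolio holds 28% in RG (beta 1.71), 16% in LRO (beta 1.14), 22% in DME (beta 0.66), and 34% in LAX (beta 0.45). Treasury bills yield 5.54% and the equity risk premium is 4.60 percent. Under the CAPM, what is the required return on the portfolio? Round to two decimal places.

9.95%

β_P = Σ w_i β_i = 0.28×1.71 + 0.16×1.14 + 0.22×0.66 + 0.34×0.45 = 0.9594
E(R_P) = R_f + β_P × MRP = 5.54% + 0.9594 × 4.60% = 9.95%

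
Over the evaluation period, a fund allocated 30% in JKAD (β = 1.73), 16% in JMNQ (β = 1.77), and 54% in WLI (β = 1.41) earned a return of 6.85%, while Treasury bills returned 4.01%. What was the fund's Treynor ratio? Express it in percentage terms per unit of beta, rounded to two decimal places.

β_P = 0.30×1.73 + 0.16×1.77 + 0.54×1.41 = 1.5636
Treynor = (R_P − R_f) / β_P = (6.85% − 4.01%) / 1.5636 = 2.84% / 1.5636 = 1.82%

1.82%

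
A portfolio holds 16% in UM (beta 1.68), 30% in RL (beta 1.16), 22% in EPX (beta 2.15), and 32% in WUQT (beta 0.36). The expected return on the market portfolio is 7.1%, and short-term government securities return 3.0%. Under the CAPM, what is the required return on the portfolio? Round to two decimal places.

β_P = Σ w_i β_i = 0.16×1.68 + 0.30×1.16 + 0.22×2.15 + 0.32×0.36 = 1.2050
MRP = 7.1% − 3.0% = 4.10%
E(R_P) = R_f + β_P × MRP = 3.0% + 1.2050 × 4.1% = 7.94%

7.94%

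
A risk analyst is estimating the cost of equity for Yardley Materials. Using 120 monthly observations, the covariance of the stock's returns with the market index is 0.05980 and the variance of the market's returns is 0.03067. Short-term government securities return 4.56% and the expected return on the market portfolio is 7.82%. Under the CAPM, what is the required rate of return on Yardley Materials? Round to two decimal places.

β = Cov(R_i, R_m) / Var(R_m) = 0.05980 / 0.03067 = 1.9498
MRP = 7.82% − 4.56% = 3.26%
E(R) = R_f + β × MRP = 4.56% + 1.9498 × 3.26% = 10.92%

10.92%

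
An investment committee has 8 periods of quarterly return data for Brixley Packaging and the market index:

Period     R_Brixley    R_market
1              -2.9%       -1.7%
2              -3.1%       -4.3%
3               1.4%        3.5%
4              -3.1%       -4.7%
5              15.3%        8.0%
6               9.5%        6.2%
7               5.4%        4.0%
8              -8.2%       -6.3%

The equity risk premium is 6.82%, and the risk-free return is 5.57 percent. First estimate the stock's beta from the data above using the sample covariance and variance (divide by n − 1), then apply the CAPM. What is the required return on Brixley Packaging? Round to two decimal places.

14.74%

Mean R_i = (-2.9 − 3.1 + 1.4 − 3.1 + 15.3 + 9.5 + 5.4 − 8.2) / 8 = 1.7875%
Mean R_m = (-1.7 − 4.3 + 3.5 − 4.7 + 8.0 + 6.2 + 4.0 − 6.3) / 8 = 0.5875%
Σ(R_i − R̄_i)(R_m − R̄_m) = 283.8888  ⇒  Cov = 283.8888 / 7 = 40.5555
Σ(R_m − R̄_m)² = 211.0888  ⇒  Var(R_m) = 211.0888 / 7 = 30.1555
β = Cov / Var(R_m) = 40.5555 / 30.1555 = 1.3449
E(R) = R_f + β × MRP = 5.57% + 1.3449 × 6.82% = 14.74%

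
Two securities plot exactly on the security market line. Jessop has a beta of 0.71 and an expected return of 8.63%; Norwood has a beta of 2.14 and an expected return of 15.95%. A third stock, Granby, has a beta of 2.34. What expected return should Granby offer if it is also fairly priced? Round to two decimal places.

MRP (SML slope) = (15.95% − 8.63%) / (2.14 − 0.71) = 7.32% / 1.43 = 5.1189%
R_f (intercept) = 8.63% − 0.71 × 5.1189% = 4.9956%
E(R_Granby) = R_f + β × MRP = 4.9956% + 2.34 × 5.1189% = 16.97%

16.97%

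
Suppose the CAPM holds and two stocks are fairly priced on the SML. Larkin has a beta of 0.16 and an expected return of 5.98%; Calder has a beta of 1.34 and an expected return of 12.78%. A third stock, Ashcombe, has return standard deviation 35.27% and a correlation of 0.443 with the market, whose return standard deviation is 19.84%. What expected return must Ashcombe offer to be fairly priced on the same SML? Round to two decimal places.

9.60%

MRP = (12.78% − 5.98%) / (1.34 − 0.16) = 5.7627%
R_f = 5.98% − 0.16 × 5.7627% = 5.0580%
β_Ashcombe = ρ·σ_i/σ_m = 0.443 × 35.27 / 19.84 = 0.7875
E(R_Ashcombe) = R_f + β × MRP = 5.0580% + 0.7875 × 5.7627% = 9.60%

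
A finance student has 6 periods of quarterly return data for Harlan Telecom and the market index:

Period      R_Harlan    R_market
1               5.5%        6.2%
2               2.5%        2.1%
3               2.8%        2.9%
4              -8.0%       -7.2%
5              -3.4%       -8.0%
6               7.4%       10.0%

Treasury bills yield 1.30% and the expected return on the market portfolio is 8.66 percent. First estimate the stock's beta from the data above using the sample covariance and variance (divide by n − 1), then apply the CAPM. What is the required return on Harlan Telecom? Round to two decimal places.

6.92%

Mean R_i = (5.5 + 2.5 + 2.8 − 8.0 − 3.4 + 7.4) / 6 = 1.1333%
Mean R_m = (6.2 + 2.1 + 2.9 − 7.2 − 8.0 + 10.0) / 6 = 1.0000%
Σ(R_i − R̄_i)(R_m − R̄_m) = 199.4700  ⇒  Cov = 199.4700 / 5 = 39.8940
Σ(R_m − R̄_m)² = 261.1000  ⇒  Var(R_m) = 261.1000 / 5 = 52.2200
β = Cov / Var(R_m) = 39.8940 / 52.2200 = 0.7640
MRP = 8.66% − 1.30% = 7.36%
E(R) = R_f + β × MRP = 1.30% + 0.7640 × 7.36% = 6.92%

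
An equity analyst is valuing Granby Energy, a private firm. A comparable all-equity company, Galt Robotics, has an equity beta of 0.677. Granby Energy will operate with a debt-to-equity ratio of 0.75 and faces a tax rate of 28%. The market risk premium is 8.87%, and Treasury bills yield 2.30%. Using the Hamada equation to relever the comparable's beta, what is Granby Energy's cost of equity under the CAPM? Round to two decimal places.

β_L = β_U × [1 + (1 − t)(D/E)] = 0.677 × [1 + (1 − 0.28) × 0.75]
    = 0.677 × [1 + 0.72 × 0.75] = 0.677 × 1.5400 = 1.0426
E(R) = R_f + β_L × MRP = 2.30% + 1.0426 × 8.87% = 11.55%

11.55%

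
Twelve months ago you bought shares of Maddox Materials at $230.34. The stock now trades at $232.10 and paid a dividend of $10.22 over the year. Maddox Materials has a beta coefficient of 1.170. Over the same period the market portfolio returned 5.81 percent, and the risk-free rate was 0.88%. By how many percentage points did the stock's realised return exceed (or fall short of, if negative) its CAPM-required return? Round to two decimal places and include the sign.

-1.45%

Realised HPR = (P1 + D1 − P0) / P0 = (232.10 + 10.22 − 230.34) / 230.34 = 11.98 / 230.34 = 5.2010%
MRP = 5.81% − 0.88% = 4.93%
CAPM required = R_f + β·MRP = 0.88% + 1.170 × 4.93% = 6.64810%
α = realised − required = 5.2010% − 6.64810% = -1.45%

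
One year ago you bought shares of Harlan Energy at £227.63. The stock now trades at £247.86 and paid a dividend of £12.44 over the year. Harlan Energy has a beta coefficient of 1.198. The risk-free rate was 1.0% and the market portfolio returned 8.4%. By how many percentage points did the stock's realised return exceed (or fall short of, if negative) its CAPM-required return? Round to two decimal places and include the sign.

+4.49%

Realised HPR = (P1 + D1 − P0) / P0 = (247.86 + 12.44 − 227.63) / 227.63 = 32.67 / 227.63 = 14.3522%
MRP = 8.4% − 1.0% = 7.40%
CAPM required = R_f + β·MRP = 1.0% + 1.198 × 7.4% = 9.8652%
α = realised − required = 14.3522% − 9.8652% = +4.49%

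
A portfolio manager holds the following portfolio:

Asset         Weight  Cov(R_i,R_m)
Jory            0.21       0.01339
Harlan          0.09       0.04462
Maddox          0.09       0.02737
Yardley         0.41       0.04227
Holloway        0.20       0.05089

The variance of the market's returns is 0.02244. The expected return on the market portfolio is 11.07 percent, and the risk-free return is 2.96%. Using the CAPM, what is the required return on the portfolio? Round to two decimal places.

β_Jory = 0.01339 / 0.02244 = 0.5967
β_Harlan = 0.04462 / 0.02244 = 1.9884
β_Maddox = 0.02737 / 0.02244 = 1.2197
β_Yardley = 0.04227 / 0.02244 = 1.8837
β_Holloway = 0.05089 / 0.02244 = 2.2678
β_P = Σ w_i β_i = 0.21×0.5967 + 0.09×1.9884 + 0.09×1.2197 + 0.41×1.8837 + 0.20×2.2678 = 1.6399
MRP = 11.07% − 2.96% = 8.11%
E(R_P) = R_f + β_P × MRP = 2.96% + 1.6399 × 8.11% = 16.26%

16.26%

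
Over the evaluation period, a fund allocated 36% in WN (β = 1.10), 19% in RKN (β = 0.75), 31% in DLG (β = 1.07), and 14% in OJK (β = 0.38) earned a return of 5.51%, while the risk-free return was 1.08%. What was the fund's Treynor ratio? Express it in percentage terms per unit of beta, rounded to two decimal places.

4.80%

β_P = 0.36×1.10 + 0.19×0.75 + 0.31×1.07 + 0.14×0.38 = 0.9234
Treynor = (R_P − R_f) / β_P = (5.51% − 1.08%) / 0.9234 = 4.43% / 0.9234 = 4.80%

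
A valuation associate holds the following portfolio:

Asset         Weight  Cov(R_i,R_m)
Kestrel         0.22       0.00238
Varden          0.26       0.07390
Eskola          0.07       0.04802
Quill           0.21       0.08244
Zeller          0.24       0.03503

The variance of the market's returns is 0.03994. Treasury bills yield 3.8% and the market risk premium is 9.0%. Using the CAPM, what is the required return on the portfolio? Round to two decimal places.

14.80%

β_Kestrel = 0.00238 / 0.03994 = 0.0596
β_Varden = 0.07390 / 0.03994 = 1.8503
β_Eskola = 0.04802 / 0.03994 = 1.2023
β_Quill = 0.08244 / 0.03994 = 2.0641
β_Zeller = 0.03503 / 0.03994 = 0.8771
β_P = Σ w_i β_i = 0.22×0.0596 + 0.26×1.8503 + 0.07×1.2023 + 0.21×2.0641 + 0.24×0.8771 = 1.2223
E(R_P) = R_f + β_P × MRP = 3.8% + 1.2223 × 9.0% = 14.80%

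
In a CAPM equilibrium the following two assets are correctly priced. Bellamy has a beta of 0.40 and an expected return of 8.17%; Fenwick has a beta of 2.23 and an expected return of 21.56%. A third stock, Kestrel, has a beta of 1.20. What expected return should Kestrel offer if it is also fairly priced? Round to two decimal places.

MRP (SML slope) = (21.56% − 8.17%) / (2.23 − 0.40) = 13.39% / 1.83 = 7.3169%
R_f (intercept) = 8.17% − 0.40 × 7.3169% = 5.2432%
E(R_Kestrel) = R_f + β × MRP = 5.2432% + 1.20 × 7.3169% = 14.02%

14.02%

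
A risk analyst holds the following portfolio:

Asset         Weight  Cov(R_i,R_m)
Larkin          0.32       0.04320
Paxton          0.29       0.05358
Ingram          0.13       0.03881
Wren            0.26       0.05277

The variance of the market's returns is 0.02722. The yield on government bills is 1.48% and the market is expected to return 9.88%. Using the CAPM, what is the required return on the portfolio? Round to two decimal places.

16.33%

β_Larkin = 0.04320 / 0.02722 = 1.5871
β_Paxton = 0.05358 / 0.02722 = 1.9684
β_Ingram = 0.03881 / 0.02722 = 1.4258
β_Wren = 0.05277 / 0.02722 = 1.9386
β_P = Σ w_i β_i = 0.32×1.5871 + 0.29×1.9684 + 0.13×1.4258 + 0.26×1.9386 = 1.7681
MRP = 9.88% − 1.48% = 8.40%
E(R_P) = R_f + β_P × MRP = 1.48% + 1.7681 × 8.40% = 16.33%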